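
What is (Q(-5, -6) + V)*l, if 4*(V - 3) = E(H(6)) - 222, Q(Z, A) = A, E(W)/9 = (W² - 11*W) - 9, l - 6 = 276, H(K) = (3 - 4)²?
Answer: -57105/2 ≈ -28553.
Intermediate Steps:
H(K) = 1 (H(K) = (-1)² = 1)
l = 282 (l = 6 + 276 = 282)
E(W) = -81 - 99*W + 9*W² (E(W) = 9*((W² - 11*W) - 9) = 9*(-9 + W² - 11*W) = -81 - 99*W + 9*W²)
V = -381/4 (V = 3 + ((-81 - 99*1 + 9*1²) - 222)/4 = 3 + ((-81 - 99 + 9*1) - 222)/4 = 3 + ((-81 - 99 + 9) - 222)/4 = 3 + (-171 - 222)/4 = 3 + (¼)*(-393) = 3 - 393/4 = -381/4 ≈ -95.250)
(Q(-5, -6) + V)*l = (-6 - 381/4)*282 = -405/4*282 = -57105/2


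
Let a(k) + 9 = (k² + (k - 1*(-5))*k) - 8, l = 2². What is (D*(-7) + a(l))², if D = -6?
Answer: 5929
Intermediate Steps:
l = 4
a(k) = -17 + k² + k*(5 + k) (a(k) = -9 + ((k² + (k - 1*(-5))*k) - 8) = -9 + ((k² + (k + 5)*k) - 8) = -9 + ((k² + (5 + k)*k) - 8) = -9 + ((k² + k*(5 + k)) - 8) = -9 + (-8 + k² + k*(5 + k)) = -17 + k² + k*(5 + k))
(D*(-7) + a(l))² = (-6*(-7) + (-17 + 2*4² + 5*4))² = (42 + (-17 + 2*16 + 20))² = (42 + (-17 + 32 + 20))² = (42 + 35)² = 77² = 5929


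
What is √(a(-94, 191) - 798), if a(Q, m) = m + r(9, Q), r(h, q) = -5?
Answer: 6*I*√17 ≈ 24.739*I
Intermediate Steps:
a(Q, m) = -5 + m (a(Q, m) = m - 5 = -5 + m)
√(a(-94, 191) - 798) = √((-5 + 191) - 798) = √(186 - 798) = √(-612) = 6*I*√17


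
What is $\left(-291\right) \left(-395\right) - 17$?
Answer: $114928$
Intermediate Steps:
$\left(-291\right) \left(-395\right) - 17 = 114945 - 17 = 114928$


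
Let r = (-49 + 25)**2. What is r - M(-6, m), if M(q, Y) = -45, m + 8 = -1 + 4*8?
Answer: 621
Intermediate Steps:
m = 23 (m = -8 + (-1 + 4*8) = -8 + (-1 + 32) = -8 + 31 = 23)
r = 576 (r = (-24)**2 = 576)
r - M(-6, m) = 576 - 1*(-45) = 576 + 45 = 621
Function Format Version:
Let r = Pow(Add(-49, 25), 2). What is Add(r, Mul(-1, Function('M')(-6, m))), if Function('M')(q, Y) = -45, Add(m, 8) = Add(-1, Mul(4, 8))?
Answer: 621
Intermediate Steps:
m = 23 (m = Add(-8, Add(-1, Mul(4, 8))) = Add(-8, Add(-1, 32)) = Add(-8, 31) = 23)
r = 576 (r = Pow(-24, 2) = 576)
Add(r, Mul(-1, Function('M')(-6, m))) = Add(576, Mul(-1, -45)) = Add(576, 45) = 621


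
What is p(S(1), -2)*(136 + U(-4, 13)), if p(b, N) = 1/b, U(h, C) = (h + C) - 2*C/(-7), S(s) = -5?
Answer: -1041/35 ≈ -29.743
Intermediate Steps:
U(h, C) = h + 9*C/7 (U(h, C) = (C + h) - 2*C*(-⅐) = (C + h) + 2*C/7 = h + 9*C/7)
p(S(1), -2)*(136 + U(-4, 13)) = (136 + (-4 + (9/7)*13))/(-5) = -(136 + (-4 + 117/7))/5 = -(136 + 89/7)/5 = -⅕*1041/7 = -1041/35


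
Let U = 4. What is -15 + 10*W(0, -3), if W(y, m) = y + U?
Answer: 25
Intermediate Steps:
W(y, m) = 4 + y (W(y, m) = y + 4 = 4 + y)
-15 + 10*W(0, -3) = -15 + 10*(4 + 0) = -15 + 10*4 = -15 + 40 = 25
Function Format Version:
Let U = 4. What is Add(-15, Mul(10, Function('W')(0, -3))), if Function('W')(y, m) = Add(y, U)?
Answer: 25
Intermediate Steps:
Function('W')(y, m) = Add(4, y) (Function('W')(y, m) = Add(y, 4) = Add(4, y))
Add(-15, Mul(10, Function('W')(0, -3))) = Add(-15, Mul(10, Add(4, 0))) = Add(-15, Mul(10, 4)) = Add(-15, 40) = 25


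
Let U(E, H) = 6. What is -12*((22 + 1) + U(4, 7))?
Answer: -348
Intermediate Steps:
-12*((22 + 1) + U(4, 7)) = -12*((22 + 1) + 6) = -12*(23 + 6) = -12*29 = -348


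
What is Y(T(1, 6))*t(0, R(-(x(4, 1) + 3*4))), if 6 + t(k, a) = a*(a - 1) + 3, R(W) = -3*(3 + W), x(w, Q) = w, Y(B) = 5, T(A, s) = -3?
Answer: 7395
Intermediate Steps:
R(W) = -9 - 3*W
t(k, a) = -3 + a*(-1 + a) (t(k, a) = -6 + (a*(a - 1) + 3) = -6 + (a*(-1 + a) + 3) = -6 + (3 + a*(-1 + a)) = -3 + a*(-1 + a))
Y(T(1, 6))*t(0, R(-(x(4, 1) + 3*4))) = 5*(-3 + (-9 - (-3)*(4 + 3*4))**2 - (-9 - (-3)*(4 + 3*4))) = 5*(-3 + (-9 - (-3)*(4 + 12))**2 - (-9 - (-3)*(4 + 12))) = 5*(-3 + (-9 - (-3)*16)**2 - (-9 - (-3)*16)) = 5*(-3 + (-9 - 3*(-16))**2 - (-9 - 3*(-16))) = 5*(-3 + (-9 + 48)**2 - (-9 + 48)) = 5*(-3 + 39**2 - 1*39) = 5*(-3 + 1521 - 39) = 5*1479 = 7395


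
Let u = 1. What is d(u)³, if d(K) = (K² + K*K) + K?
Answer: 27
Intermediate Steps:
d(K) = K + 2*K² (d(K) = (K² + K²) + K = 2*K² + K = K + 2*K²)
d(u)³ = (1*(1 + 2*1))³ = (1*(1 + 2))³ = (1*3)³ = 3³ = 27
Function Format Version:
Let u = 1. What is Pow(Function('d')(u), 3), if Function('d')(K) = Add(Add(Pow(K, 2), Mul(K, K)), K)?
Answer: 27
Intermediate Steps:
Function('d')(K) = Add(K, Mul(2, Pow(K, 2))) (Function('d')(K) = Add(Add(Pow(K, 2), Pow(K, 2)), K) = Add(Mul(2, Pow(K, 2)), K) = Add(K, Mul(2, Pow(K, 2))))
Pow(Function('d')(u), 3) = Pow(Mul(1, Add(1, Mul(2, 1))), 3) = Pow(Mul(1, Add(1, 2)), 3) = Pow(Mul(1, 3), 3) = Pow(3, 3) = 27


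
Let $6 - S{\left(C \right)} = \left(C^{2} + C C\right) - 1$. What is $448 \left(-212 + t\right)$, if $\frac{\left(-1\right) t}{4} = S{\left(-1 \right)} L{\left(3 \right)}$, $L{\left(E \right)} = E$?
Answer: $-121856$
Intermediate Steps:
$S{\left(C \right)} = 7 - 2 C^{2}$ ($S{\left(C \right)} = 6 - \left(\left(C^{2} + C C\right) - 1\right) = 6 - \left(\left(C^{2} + C^{2}\right) - 1\right) = 6 - \left(2 C^{2} - 1\right) = 6 - \left(-1 + 2 C^{2}\right) = 7 - 2 C^{2}$)
$t = -60$ ($t = - 4 \left(7 - 2 \left(-1\right)^{2}\right) 3 = - 4 \left(7 - 2\right) 3 = - 4 \cdot 5 \cdot 3 = \left(-4\right) 15 = -60$)
$448 \left(-212 + t\right) = 448 \left(-212 - 60\right) = 448 \left(-272\right) = -121856$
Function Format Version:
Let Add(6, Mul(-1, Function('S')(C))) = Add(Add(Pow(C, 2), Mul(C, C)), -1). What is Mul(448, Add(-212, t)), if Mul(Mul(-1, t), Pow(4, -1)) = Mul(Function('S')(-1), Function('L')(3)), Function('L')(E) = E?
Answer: -121856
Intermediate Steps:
Function('S')(C) = Add(7, Mul(-2, Pow(C, 2))) (Function('S')(C) = Add(6, Mul(-1, Add(Add(Pow(C, 2), Mul(C, C)), -1))) = Add(6, Mul(-1, Add(Add(Pow(C, 2), Pow(C, 2)), -1))) = Add(6, Mul(-1, Add(Mul(2, Pow(C, 2)), -1))) = Add(6, Mul(-1, Add(-1, Mul(2, Pow(C, 2))))) = Add(6, Add(1, Mul(-2, Pow(C, 2)))) = Add(7, Mul(-2, Pow(C, 2))))
t = -60 (t = Mul(-4, Mul(Add(7, Mul(-2, Pow(-1, 2))), 3)) = Mul(-4, Mul(Add(7, Mul(-2, 1)), 3)) = Mul(-4, Mul(Add(7, -2), 3)) = Mul(-4, Mul(5, 3)) = Mul(-4, 15) = -60)
Mul(448, Add(-212, t)) = Mul(448, Add(-212, -60)) = Mul(448, -272) = -121856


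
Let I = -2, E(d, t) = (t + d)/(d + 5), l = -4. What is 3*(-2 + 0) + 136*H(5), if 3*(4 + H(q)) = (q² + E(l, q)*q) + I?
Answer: 2158/3 ≈ 719.33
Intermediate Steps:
E(d, t) = (d + t)/(5 + d)
H(q) = -14/3 + q²/3 + q*(-4 + q)/3 (H(q) = -4 + ((q² + ((-4 + q)/(5 - 4))*q) - 2)/3 = -4 + ((q² + ((-4 + q)/1)*q) - 2)/3 = -4 + ((q² + (1*(-4 + q))*q) - 2)/3 = -4 + ((q² + (-4 + q)*q) - 2)/3 = -4 + ((q² + q*(-4 + q)) - 2)/3 = -4 + (-2 + q² + q*(-4 + q))/3 = -4 + (-⅔ + q²/3 + q*(-4 + q)/3) = -14/3 + q²/3 + q*(-4 + q)/3)
3*(-2 + 0) + 136*H(5) = 3*(-2 + 0) + 136*(-14/3 + (⅓)*5² + (⅓)*5*(-4 + 5)) = 3*(-2) + 136*(-14/3 + (⅓)*25 + (⅓)*5*1) = -6 + 136*(-14/3 + 25/3 + 5/3) = -6 + 136*(16/3) = -6 + 2176/3 = 2158/3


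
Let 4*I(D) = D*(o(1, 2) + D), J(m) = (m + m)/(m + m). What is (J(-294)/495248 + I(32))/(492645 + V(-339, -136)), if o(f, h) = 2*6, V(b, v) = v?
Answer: 174327297/243914097232 ≈ 0.00071471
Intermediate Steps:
J(m) = 1 (J(m) = (2*m)/((2*m)) = (2*m)*(1/(2*m)) = 1)
o(f, h) = 12
I(D) = D*(12 + D)/4 (I(D) = (D*(12 + D))/4 = D*(12 + D)/4)
(J(-294)/495248 + I(32))/(492645 + V(-339, -136)) = (1/495248 + (¼)*32*(12 + 32))/(492645 - 136) = (1*(1/495248) + (¼)*32*44)/492509 = (1/495248 + 352)*(1/492509) = (174327297/495248)*(1/492509) = 174327297/243914097232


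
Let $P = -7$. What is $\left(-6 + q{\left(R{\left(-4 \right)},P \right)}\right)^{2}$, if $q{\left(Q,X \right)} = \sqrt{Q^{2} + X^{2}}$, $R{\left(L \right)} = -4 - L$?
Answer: $1$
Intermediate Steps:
$\left(-6 + q{\left(R{\left(-4 \right)},P \right)}\right)^{2} = \left(-6 + \sqrt{\left(-4 - -4\right)^{2} + \left(-7\right)^{2}}\right)^{2} = \left(-6 + \sqrt{\left(-4 + 4\right)^{2} + 49}\right)^{2} = \left(-6 + \sqrt{0^{2} + 49}\right)^{2} = \left(-6 + \sqrt{0 + 49}\right)^{2} = \left(-6 + \sqrt{49}\right)^{2} = \left(-6 + 7\right)^{2} = 1^{2} = 1$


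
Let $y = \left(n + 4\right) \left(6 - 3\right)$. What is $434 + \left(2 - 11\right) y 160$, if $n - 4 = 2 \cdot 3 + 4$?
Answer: $-77326$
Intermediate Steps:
$n = 14$ ($n = 4 + \left(2 \cdot 3 + 4\right) = 4 + \left(6 + 4\right) = 4 + 10 = 14$)
$y = 54$ ($y = \left(14 + 4\right) \left(6 - 3\right) = 18 \cdot 3 = 54$)
$434 + \left(2 - 11\right) y 160 = 434 + \left(2 - 11\right) 54 \cdot 160 = 434 + \left(-9\right) 54 \cdot 160 = 434 - 77760 = -77326$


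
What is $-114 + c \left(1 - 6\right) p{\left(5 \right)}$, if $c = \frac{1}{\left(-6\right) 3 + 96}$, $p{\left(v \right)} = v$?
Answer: $- \frac{8917}{78} \approx -114.32$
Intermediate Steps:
$c = \frac{1}{78}$ ($c = \frac{1}{-18 + 96} = \frac{1}{78} \approx 0.012821$)
$-114 + c \left(1 - 6\right) p{\left(5 \right)} = -114 + \frac{\left(1 - 6\right) 5}{78} = -114 + \frac{\left(-5\right) 5}{78} = -114 + \frac{1}{78} \left(-25\right) = -114 - \frac{25}{78} = - \frac{8917}{78}$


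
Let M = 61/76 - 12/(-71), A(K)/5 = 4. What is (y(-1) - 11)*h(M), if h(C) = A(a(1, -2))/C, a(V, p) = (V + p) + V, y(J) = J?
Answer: -1295040/5243 ≈ -247.00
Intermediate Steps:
a(V, p) = p + 2*V
A(K) = 20 (A(K) = 5*4 = 20)
M = 5243/5396 (M = 61*(1/76) - 12*(-1/71) = 61/76 + 12/71 = 5243/5396 ≈ 0.97165)
h(C) = 20/C
(y(-1) - 11)*h(M) = (-1 - 11)*(20/(5243/5396)) = -240*5396/5243 = -12*107920/5243 = -1295040/5243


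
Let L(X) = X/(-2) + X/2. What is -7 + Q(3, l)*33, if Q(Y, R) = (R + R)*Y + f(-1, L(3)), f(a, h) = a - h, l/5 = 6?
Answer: 5900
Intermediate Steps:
l = 30 (l = 5*6 = 30)
L(X) = 0 (L(X) = X*(-1/2) + X*(1/2) = -X/2 + X/2 = 0)
Q(Y, R) = -1 + 2*R*Y (Q(Y, R) = (R + R)*Y + (-1 - 1*0) = (2*R)*Y + (-1 + 0) = 2*R*Y - 1 = -1 + 2*R*Y)
-7 + Q(3, l)*33 = -7 + (-1 + 2*30*3)*33 = -7 + (-1 + 180)*33 = -7 + 179*33 = -7 + 5907 = 5900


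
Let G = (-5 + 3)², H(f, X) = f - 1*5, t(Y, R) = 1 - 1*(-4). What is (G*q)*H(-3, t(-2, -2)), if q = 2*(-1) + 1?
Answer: 32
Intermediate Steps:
t(Y, R) = 5 (t(Y, R) = 1 + 4 = 5)
H(f, X) = -5 + f (H(f, X) = f - 5 = -5 + f)
G = 4 (G = (-2)² = 4)
q = -1 (q = -2 + 1 = -1)
(G*q)*H(-3, t(-2, -2)) = (4*(-1))*(-5 - 3) = -4*(-8) = 32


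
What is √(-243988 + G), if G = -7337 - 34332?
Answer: I*√285657 ≈ 534.47*I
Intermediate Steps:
G = -41669
√(-243988 + G) = √(-243988 - 41669) = √(-285657) = I*√285657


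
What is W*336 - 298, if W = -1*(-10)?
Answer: 3062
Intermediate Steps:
W = 10
W*336 - 298 = 10*336 - 298 = 3360 - 298 = 3062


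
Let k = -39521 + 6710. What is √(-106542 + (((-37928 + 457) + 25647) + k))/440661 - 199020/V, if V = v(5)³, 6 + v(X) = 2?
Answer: 49755/16 + I*√151177/440661 ≈ 3109.7 + 0.00088234*I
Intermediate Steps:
k = -32811
v(X) = -4 (v(X) = -6 + 2 = -4)
V = -64 (V = (-4)³ = -64)
√(-106542 + (((-37928 + 457) + 25647) + k))/440661 - 199020/V = √(-106542 + (((-37928 + 457) + 25647) - 32811))/440661 - 199020/(-64) = √(-106542 + ((-37471 + 25647) - 32811))*(1/440661) - 199020*(-1/64) = √(-106542 + (-11824 - 32811))*(1/440661) + 49755/16 = √(-106542 - 44635)*(1/440661) + 49755/16 = √(-151177)*(1/440661) + 49755/16 = (I*√151177)*(1/440661) + 49755/16 = I*√151177/440661 + 49755/16 = 49755/16 + I*√151177/440661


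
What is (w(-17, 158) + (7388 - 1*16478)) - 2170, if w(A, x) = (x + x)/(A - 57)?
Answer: -416778/37 ≈ -11264.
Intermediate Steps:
w(A, x) = 2*x/(-57 + A) (w(A, x) = (2*x)/(-57 + A) = 2*x/(-57 + A))
(w(-17, 158) + (7388 - 1*16478)) - 2170 = (2*158/(-57 - 17) + (7388 - 1*16478)) - 2170 = (2*158/(-74) + (7388 - 16478)) - 2170 = (2*158*(-1/74) - 9090) - 2170 = (-158/37 - 9090) - 2170 = -336488/37 - 2170 = -416778/37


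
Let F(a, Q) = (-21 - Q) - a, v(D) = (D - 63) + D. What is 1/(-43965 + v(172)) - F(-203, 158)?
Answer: -1048417/43684 ≈ -24.000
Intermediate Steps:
v(D) = -63 + 2*D (v(D) = (-63 + D) + D = -63 + 2*D)
F(a, Q) = -21 - Q - a
1/(-43965 + v(172)) - F(-203, 158) = 1/(-43965 + (-63 + 2*172)) - (-21 - 1*158 - 1*(-203)) = 1/(-43965 + (-63 + 344)) - (-21 - 158 + 203) = 1/(-43965 + 281) - 1*24 = 1/(-43684) - 24 = -1/43684 - 24 = -1048417/43684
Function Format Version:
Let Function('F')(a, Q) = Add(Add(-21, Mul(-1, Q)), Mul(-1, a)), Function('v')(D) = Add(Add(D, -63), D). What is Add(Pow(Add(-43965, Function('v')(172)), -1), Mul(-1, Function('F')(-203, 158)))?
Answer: Rational(-1048417, 43684) ≈ -24.000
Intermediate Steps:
Function('v')(D) = Add(-63, Mul(2, D)) (Function('v')(D) = Add(Add(-63, D), D) = Add(-63, Mul(2, D)))
Function('F')(a, Q) = Add(-21, Mul(-1, Q), Mul(-1, a))
Add(Pow(Add(-43965, Function('v')(172)), -1), Mul(-1, Function('F')(-203, 158))) = Add(Pow(Add(-43965, Add(-63, Mul(2, 172))), -1), Mul(-1, Add(-21, Mul(-1, 158), Mul(-1, -203)))) = Add(Pow(Add(-43965, Add(-63, 344)), -1), Mul(-1, Add(-21, -158, 203))) = Add(Pow(Add(-43965, 281), -1), Mul(-1, 24)) = Add(Pow(-43684, -1), -24) = Add(Rational(-1, 43684), -24) = Rational(-1048417, 43684)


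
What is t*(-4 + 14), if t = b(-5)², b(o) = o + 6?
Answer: 10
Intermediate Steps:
b(o) = 6 + o
t = 1 (t = (6 - 5)² = 1² = 1)
t*(-4 + 14) = 1*(-4 + 14) = 1*10 = 10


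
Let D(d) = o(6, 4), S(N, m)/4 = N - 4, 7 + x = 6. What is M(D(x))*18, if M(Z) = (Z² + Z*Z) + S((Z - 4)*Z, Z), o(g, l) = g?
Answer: 1872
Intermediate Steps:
x = -1 (x = -7 + 6 = -1)
S(N, m) = -16 + 4*N (S(N, m) = 4*(N - 4) = 4*(-4 + N) = -16 + 4*N)
D(d) = 6
M(Z) = -16 + 2*Z² + 4*Z*(-4 + Z) (M(Z) = (Z² + Z*Z) + (-16 + 4*((Z - 4)*Z)) = (Z² + Z²) + (-16 + 4*((-4 + Z)*Z)) = 2*Z² + (-16 + 4*(Z*(-4 + Z))) = 2*Z² + (-16 + 4*Z*(-4 + Z)) = -16 + 2*Z² + 4*Z*(-4 + Z))
M(D(x))*18 = (-16 - 16*6 + 6*6²)*18 = (-16 - 96 + 6*36)*18 = (-16 - 96 + 216)*18 = 104*18 = 1872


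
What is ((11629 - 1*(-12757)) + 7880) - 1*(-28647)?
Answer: 60913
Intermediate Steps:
((11629 - 1*(-12757)) + 7880) - 1*(-28647) = ((11629 + 12757) + 7880) + 28647 = (24386 + 7880) + 28647 = 32266 + 28647 = 60913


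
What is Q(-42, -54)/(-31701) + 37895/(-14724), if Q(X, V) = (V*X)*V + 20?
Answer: 200557951/155588508 ≈ 1.2890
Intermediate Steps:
Q(X, V) = 20 + X*V**2 (Q(X, V) = X*V**2 + 20 = 20 + X*V**2)
Q(-42, -54)/(-31701) + 37895/(-14724) = (20 - 42*(-54)**2)/(-31701) + 37895/(-14724) = (20 - 42*2916)*(-1/31701) + 37895*(-1/14724) = (20 - 122472)*(-1/31701) - 37895/14724 = -122452*(-1/31701) - 37895/14724 = 122452/31701 - 37895/14724 = 200557951/155588508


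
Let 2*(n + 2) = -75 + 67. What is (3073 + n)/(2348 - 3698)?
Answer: -3067/1350 ≈ -2.2719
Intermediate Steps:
n = -6 (n = -2 + (-75 + 67)/2 = -2 + (½)*(-8) = -2 - 4 = -6)
(3073 + n)/(2348 - 3698) = (3073 - 6)/(2348 - 3698) = 3067/(-1350) = 3067*(-1/1350) = -3067/1350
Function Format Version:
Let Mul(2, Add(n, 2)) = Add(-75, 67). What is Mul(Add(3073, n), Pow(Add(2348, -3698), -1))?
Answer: Rational(-3067, 1350) ≈ -2.2719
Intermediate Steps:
n = -6 (n = Add(-2, Mul(Rational(1, 2), Add(-75, 67))) = Add(-2, Mul(Rational(1, 2), -8)) = Add(-2, -4) = -6)
Mul(Add(3073, n), Pow(Add(2348, -3698), -1)) = Mul(Add(3073, -6), Pow(Add(2348, -3698), -1)) = Mul(3067, Pow(-1350, -1)) = Mul(3067, Rational(-1, 1350)) = Rational(-3067, 1350)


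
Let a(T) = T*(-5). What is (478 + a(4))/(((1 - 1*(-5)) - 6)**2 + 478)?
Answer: 229/239 ≈ 0.95816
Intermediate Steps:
a(T) = -5*T
(478 + a(4))/(((1 - 1*(-5)) - 6)**2 + 478) = (478 - 5*4)/(((1 - 1*(-5)) - 6)**2 + 478) = (478 - 20)/(((1 + 5) - 6)**2 + 478) = 458/((6 - 6)**2 + 478) = 458/(0**2 + 478) = 458/(0 + 478) = 458/478 = 458*(1/478) = 229/239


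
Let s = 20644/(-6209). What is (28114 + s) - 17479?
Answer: 66012071/6209 ≈ 10632.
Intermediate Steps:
s = -20644/6209 (s = 20644*(-1/6209) = -20644/6209 ≈ -3.3249)
(28114 + s) - 17479 = (28114 - 20644/6209) - 17479 = 174539182/6209 - 17479 = 66012071/6209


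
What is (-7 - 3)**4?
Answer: 10000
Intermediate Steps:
(-7 - 3)**4 = (-10)**4 = 10000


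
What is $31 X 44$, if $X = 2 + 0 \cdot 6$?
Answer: $2728$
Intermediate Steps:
$X = 2$ ($X = 2 + 0 = 2$)
$31 X 44 = 31 \cdot 2 \cdot 44 = 62 \cdot 44 = 2728$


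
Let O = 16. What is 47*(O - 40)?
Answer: -1128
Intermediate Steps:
47*(O - 40) = 47*(16 - 40) = 47*(-24) = -1128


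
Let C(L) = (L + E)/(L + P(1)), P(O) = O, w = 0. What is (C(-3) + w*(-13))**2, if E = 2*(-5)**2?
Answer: 2209/4 ≈ 552.25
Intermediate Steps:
E = 50 (E = 2*25 = 50)
C(L) = (50 + L)/(1 + L) (C(L) = (L + 50)/(L + 1) = (50 + L)/(1 + L))
(C(-3) + w*(-13))**2 = ((50 - 3)/(1 - 3) + 0*(-13))**2 = (47/(-2) + 0)**2 = (-1/2*47 + 0)**2 = (-47/2 + 0)**2 = (-47/2)**2 = 2209/4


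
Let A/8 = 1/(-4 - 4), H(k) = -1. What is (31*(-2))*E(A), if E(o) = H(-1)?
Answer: 62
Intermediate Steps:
A = -1 (A = 8/(-4 - 4) = 8/(-8) = 8*(-⅛) = -1)
E(o) = -1
(31*(-2))*E(A) = (31*(-2))*(-1) = -62*(-1) = 62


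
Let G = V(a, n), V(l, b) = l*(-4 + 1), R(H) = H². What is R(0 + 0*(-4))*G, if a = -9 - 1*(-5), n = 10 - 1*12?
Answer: 0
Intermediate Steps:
n = -2 (n = 10 - 12 = -2)
a = -4 (a = -9 + 5 = -4)
V(l, b) = -3*l (V(l, b) = l*(-3) = -3*l)
G = 12 (G = -3*(-4) = 12)
R(0 + 0*(-4))*G = (0 + 0*(-4))²*12 = (0 + 0)²*12 = 0²*12 = 0*12 = 0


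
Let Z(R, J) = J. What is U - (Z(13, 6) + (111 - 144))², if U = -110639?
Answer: -111368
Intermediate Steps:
U - (Z(13, 6) + (111 - 144))² = -110639 - (6 + (111 - 144))² = -110639 - (6 - 33)² = -110639 - 1*(-27)² = -110639 - 1*729 = -110639 - 729 = -111368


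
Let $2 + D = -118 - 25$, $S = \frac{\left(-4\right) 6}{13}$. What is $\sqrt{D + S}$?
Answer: $\frac{i \sqrt{24817}}{13} \approx 12.118 i$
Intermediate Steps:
$S = - \frac{24}{13}$ ($S = \left(-24\right) \frac{1}{13} = - \frac{24}{13} \approx -1.8462$)
$D = -145$ ($D = -2 - 143 = -145$)
$\sqrt{D + S} = \sqrt{-145 - \frac{24}{13}} = \sqrt{- \frac{1909}{13}} = \frac{i \sqrt{24817}}{13}$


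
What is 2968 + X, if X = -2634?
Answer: 334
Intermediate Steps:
2968 + X = 2968 - 2634 = 334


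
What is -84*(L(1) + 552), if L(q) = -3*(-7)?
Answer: -48132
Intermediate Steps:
L(q) = 21
-84*(L(1) + 552) = -84*(21 + 552) = -84*573 = -48132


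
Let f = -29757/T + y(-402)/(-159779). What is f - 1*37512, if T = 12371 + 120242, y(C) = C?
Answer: -61141379712777/1629905579 ≈ -37512.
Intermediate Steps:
T = 132613
f = -361633329/1629905579 (f = -29757/132613 - 402/(-159779) = -29757*1/132613 - 402*(-1/159779) = -2289/10201 + 402/159779 = -361633329/1629905579 ≈ -0.22187)
f - 1*37512 = -361633329/1629905579 - 1*37512 = -361633329/1629905579 - 37512 = -61141379712777/1629905579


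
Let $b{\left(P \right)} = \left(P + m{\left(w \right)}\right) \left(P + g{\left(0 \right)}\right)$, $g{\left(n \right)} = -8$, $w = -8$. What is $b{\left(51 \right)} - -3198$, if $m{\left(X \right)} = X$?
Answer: $5047$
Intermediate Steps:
$b{\left(P \right)} = \left(-8 + P\right)^{2}$ ($b{\left(P \right)} = \left(P - 8\right) \left(P - 8\right) = \left(-8 + P\right) \left(-8 + P\right) = \left(-8 + P\right)^{2}$)
$b{\left(51 \right)} - -3198 = \left(64 + 51^{2} - 816\right) - -3198 = \left(64 + 2601 - 816\right) + 3198 = 1849 + 3198 = 5047$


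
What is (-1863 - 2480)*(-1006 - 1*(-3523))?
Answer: -10931331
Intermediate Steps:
(-1863 - 2480)*(-1006 - 1*(-3523)) = -4343*(-1006 + 3523) = -4343*2517 = -10931331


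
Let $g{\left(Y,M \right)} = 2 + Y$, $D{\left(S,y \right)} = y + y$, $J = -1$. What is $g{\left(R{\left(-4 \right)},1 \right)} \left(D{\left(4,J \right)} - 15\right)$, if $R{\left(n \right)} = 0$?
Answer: $-34$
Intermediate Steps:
$D{\left(S,y \right)} = 2 y$
$g{\left(R{\left(-4 \right)},1 \right)} \left(D{\left(4,J \right)} - 15\right) = \left(2 + 0\right) \left(2 \left(-1\right) - 15\right) = 2 \left(-2 - 15\right) = 2 \left(-17\right) = -34$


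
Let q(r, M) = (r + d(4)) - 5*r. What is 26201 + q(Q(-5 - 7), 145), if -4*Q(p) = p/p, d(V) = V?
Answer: 26206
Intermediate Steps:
Q(p) = -1/4 (Q(p) = -p/(4*p) = -1/4*1 = -1/4)
q(r, M) = 4 - 4*r (q(r, M) = (r + 4) - 5*r = (4 + r) - 5*r = 4 - 4*r)
26201 + q(Q(-5 - 7), 145) = 26201 + (4 - 4*(-1/4)) = 26201 + (4 + 1) = 26201 + 5 = 26206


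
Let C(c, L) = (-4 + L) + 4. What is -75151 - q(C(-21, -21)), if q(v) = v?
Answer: -75130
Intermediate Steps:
C(c, L) = L
-75151 - q(C(-21, -21)) = -75151 - 1*(-21) = -75151 + 21 = -75130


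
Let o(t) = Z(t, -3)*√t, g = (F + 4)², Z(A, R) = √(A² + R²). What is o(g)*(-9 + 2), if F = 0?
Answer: -28*√265 ≈ -455.81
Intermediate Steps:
g = 16 (g = (0 + 4)² = 4² = 16)
o(t) = √t*√(9 + t²) (o(t) = √(t² + (-3)²)*√t = √(t² + 9)*√t = √(9 + t²)*√t = √t*√(9 + t²))
o(g)*(-9 + 2) = (√16*√(9 + 16²))*(-9 + 2) = (4*√(9 + 256))*(-7) = (4*√265)*(-7) = -28*√265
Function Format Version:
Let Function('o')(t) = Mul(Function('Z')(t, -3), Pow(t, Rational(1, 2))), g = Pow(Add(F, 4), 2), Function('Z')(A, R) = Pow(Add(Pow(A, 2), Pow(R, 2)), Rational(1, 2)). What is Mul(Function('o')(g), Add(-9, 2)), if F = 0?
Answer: Mul(-28, Pow(265, Rational(1, 2))) ≈ -455.81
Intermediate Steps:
g = 16 (g = Pow(Add(0, 4), 2) = Pow(4, 2) = 16)
Function('o')(t) = Mul(Pow(t, Rational(1, 2)), Pow(Add(9, Pow(t, 2)), Rational(1, 2))) (Function('o')(t) = Mul(Pow(Add(Pow(t, 2), Pow(-3, 2)), Rational(1, 2)), Pow(t, Rational(1, 2))) = Mul(Pow(Add(Pow(t, 2), 9), Rational(1, 2)), Pow(t, Rational(1, 2))) = Mul(Pow(Add(9, Pow(t, 2)), Rational(1, 2)), Pow(t, Rational(1, 2))) = Mul(Pow(t, Rational(1, 2)), Pow(Add(9, Pow(t, 2)), Rational(1, 2))))
Mul(Function('o')(g), Add(-9, 2)) = Mul(Mul(Pow(16, Rational(1, 2)), Pow(Add(9, Pow(16, 2)), Rational(1, 2))), Add(-9, 2)) = Mul(Mul(4, Pow(Add(9, 256), Rational(1, 2))), -7) = Mul(Mul(4, Pow(265, Rational(1, 2))), -7) = Mul(-28, Pow(265, Rational(1, 2)))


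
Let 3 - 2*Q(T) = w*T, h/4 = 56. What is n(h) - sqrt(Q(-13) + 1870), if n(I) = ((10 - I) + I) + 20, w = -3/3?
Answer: 30 - sqrt(1865) ≈ -13.186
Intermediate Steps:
h = 224 (h = 4*56 = 224)
w = -1 (w = -3*1/3 = -1)
n(I) = 30 (n(I) = 10 + 20 = 30)
Q(T) = 3/2 + T/2 (Q(T) = 3/2 - (-1)*T/2 = 3/2 + T/2)
n(h) - sqrt(Q(-13) + 1870) = 30 - sqrt((3/2 + (1/2)*(-13)) + 1870) = 30 - sqrt((3/2 - 13/2) + 1870) = 30 - sqrt(-5 + 1870) = 30 - sqrt(1865)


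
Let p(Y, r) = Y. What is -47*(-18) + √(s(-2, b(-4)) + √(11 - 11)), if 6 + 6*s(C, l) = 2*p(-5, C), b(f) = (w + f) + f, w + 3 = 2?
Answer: 846 + 2*I*√6/3 ≈ 846.0 + 1.633*I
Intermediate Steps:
w = -1 (w = -3 + 2 = -1)
b(f) = -1 + 2*f (b(f) = (-1 + f) + f = -1 + 2*f)
s(C, l) = -8/3 (s(C, l) = -1 + (2*(-5))/6 = -1 + (⅙)*(-10) = -1 - 5/3 = -8/3)
-47*(-18) + √(s(-2, b(-4)) + √(11 - 11)) = -47*(-18) + √(-8/3 + √(11 - 11)) = 846 + √(-8/3 + √0) = 846 + √(-8/3 + 0) = 846 + √(-8/3) = 846 + 2*I*√6/3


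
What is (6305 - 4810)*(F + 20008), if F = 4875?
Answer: 37200085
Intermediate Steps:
(6305 - 4810)*(F + 20008) = (6305 - 4810)*(4875 + 20008) = 1495*24883 = 37200085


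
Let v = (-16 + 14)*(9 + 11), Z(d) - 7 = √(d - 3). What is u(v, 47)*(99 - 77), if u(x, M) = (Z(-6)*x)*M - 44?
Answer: -290488 - 124080*I ≈ -2.9049e+5 - 1.2408e+5*I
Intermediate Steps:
Z(d) = 7 + √(-3 + d) (Z(d) = 7 + √(d - 3) = 7 + √(-3 + d))
v = -40 (v = -2*20 = -40)
u(x, M) = -44 + M*x*(7 + 3*I) (u(x, M) = ((7 + √(-3 - 6))*x)*M - 44 = ((7 + √(-9))*x)*M - 44 = ((7 + 3*I)*x)*M - 44 = (x*(7 + 3*I))*M - 44 = M*x*(7 + 3*I) - 44 = -44 + M*x*(7 + 3*I))
u(v, 47)*(99 - 77) = (-44 + 47*(-40)*(7 + 3*I))*(99 - 77) = (-44 + (-13160 - 5640*I))*22 = (-13204 - 5640*I)*22 = -290488 - 124080*I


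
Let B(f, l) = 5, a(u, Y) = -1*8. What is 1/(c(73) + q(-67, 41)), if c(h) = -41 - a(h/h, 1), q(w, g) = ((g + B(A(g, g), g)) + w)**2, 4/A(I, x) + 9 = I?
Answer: 1/408 ≈ 0.0024510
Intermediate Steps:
a(u, Y) = -8
A(I, x) = 4/(-9 + I)
q(w, g) = (5 + g + w)**2 (q(w, g) = ((g + 5) + w)**2 = ((5 + g) + w)**2 = (5 + g + w)**2)
c(h) = -33 (c(h) = -41 - 1*(-8) = -41 + 8 = -33)
1/(c(73) + q(-67, 41)) = 1/(-33 + (5 + 41 - 67)**2) = 1/(-33 + (-21)**2) = 1/(-33 + 441) = 1/408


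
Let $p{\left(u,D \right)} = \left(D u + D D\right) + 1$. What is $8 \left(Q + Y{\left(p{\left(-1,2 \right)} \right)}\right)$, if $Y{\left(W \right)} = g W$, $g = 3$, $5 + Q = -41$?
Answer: $-296$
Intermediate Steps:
$Q = -46$ ($Q = -5 - 41 = -46$)
$p{\left(u,D \right)} = 1 + D^{2} + D u$ ($p{\left(u,D \right)} = \left(D u + D^{2}\right) + 1 = \left(D^{2} + D u\right) + 1 = 1 + D^{2} + D u$)
$Y{\left(W \right)} = 3 W$
$8 \left(Q + Y{\left(p{\left(-1,2 \right)} \right)}\right) = 8 \left(-46 + 3 \left(1 + 2^{2} + 2 \left(-1\right)\right)\right) = 8 \left(-46 + 3 \left(1 + 4 - 2\right)\right) = 8 \left(-46 + 3 \cdot 3\right) = 8 \left(-46 + 9\right) = 8 \left(-37\right) = -296$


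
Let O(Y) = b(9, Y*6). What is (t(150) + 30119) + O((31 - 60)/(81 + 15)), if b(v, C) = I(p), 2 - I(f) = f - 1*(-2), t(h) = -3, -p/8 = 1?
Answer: 30124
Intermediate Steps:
p = -8 (p = -8*1 = -8)
I(f) = -f (I(f) = 2 - (f - 1*(-2)) = 2 - (f + 2) = 2 - (2 + f) = 2 + (-2 - f) = -f)
b(v, C) = 8 (b(v, C) = -1*(-8) = 8)
O(Y) = 8
(t(150) + 30119) + O((31 - 60)/(81 + 15)) = (-3 + 30119) + 8 = 30116 + 8 = 30124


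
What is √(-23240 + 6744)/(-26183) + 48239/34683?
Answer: 48239/34683 - 4*I*√1031/26183 ≈ 1.3909 - 0.0049054*I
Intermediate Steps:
√(-23240 + 6744)/(-26183) + 48239/34683 = √(-16496)*(-1/26183) + 48239*(1/34683) = (4*I*√1031)*(-1/26183) + 48239/34683 = -4*I*√1031/26183 + 48239/34683 = 48239/34683 - 4*I*√1031/26183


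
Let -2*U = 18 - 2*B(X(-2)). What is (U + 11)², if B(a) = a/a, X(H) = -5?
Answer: 9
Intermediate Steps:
B(a) = 1
U = -8 (U = -(18 - 2*1)/2 = -(18 - 2)/2 = -½*16 = -8)
(U + 11)² = (-8 + 11)² = 3² = 9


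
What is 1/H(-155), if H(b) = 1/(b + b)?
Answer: -310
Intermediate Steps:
H(b) = 1/(2*b)
1/H(-155) = 1/((1/2)/(-155)) = 1/((1/2)*(-1/155)) = 1/(-1/310) = -310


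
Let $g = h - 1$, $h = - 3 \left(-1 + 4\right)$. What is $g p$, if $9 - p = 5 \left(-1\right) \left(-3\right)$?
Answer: $60$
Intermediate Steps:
$h = -9$ ($h = \left(-3\right) 3 = -9$)
$g = -10$ ($g = -9 - 1 = -10$)
$p = -6$ ($p = 9 - 5 \left(-1\right) \left(-3\right) = 9 - \left(-5\right) \left(-3\right) = 9 - 15 = -6$)
$g p = \left(-10\right) \left(-6\right) = 60$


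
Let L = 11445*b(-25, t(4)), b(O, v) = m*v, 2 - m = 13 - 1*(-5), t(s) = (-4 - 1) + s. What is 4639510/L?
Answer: 463951/18312 ≈ 25.336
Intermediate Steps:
t(s) = -5 + s
m = -16 (m = 2 - (13 - 1*(-5)) = 2 - (13 + 5) = 2 - 1*18 = 2 - 18 = -16)
b(O, v) = -16*v
L = 183120 (L = 11445*(-16*(-5 + 4)) = 11445*(-16*(-1)) = 11445*16 = 183120)
4639510/L = 4639510/183120 = 4639510*(1/183120) = 463951/18312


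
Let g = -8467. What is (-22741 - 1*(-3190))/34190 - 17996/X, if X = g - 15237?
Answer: 9490396/50652485 ≈ 0.18736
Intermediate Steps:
X = -23704 (X = -8467 - 15237 = -23704)
(-22741 - 1*(-3190))/34190 - 17996/X = (-22741 - 1*(-3190))/34190 - 17996/(-23704) = (-22741 + 3190)*(1/34190) - 17996*(-1/23704) = -19551*1/34190 + 4499/5926 = -19551/34190 + 4499/5926 = 9490396/50652485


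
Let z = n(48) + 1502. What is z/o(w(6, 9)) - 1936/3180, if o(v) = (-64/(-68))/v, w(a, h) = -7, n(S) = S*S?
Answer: -180037187/6360 ≈ -28308.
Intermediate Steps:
n(S) = S²
z = 3806 (z = 48² + 1502 = 2304 + 1502 = 3806)
o(v) = 16/(17*v) (o(v) = (-64*(-1/68))/v = 16/(17*v))
z/o(w(6, 9)) - 1936/3180 = 3806/(((16/17)/(-7))) - 1936/3180 = 3806/(((16/17)*(-⅐))) - 1936*1/3180 = 3806/(-16/119) - 484/795 = 3806*(-119/16) - 484/795 = -226457/8 - 484/795 = -180037187/6360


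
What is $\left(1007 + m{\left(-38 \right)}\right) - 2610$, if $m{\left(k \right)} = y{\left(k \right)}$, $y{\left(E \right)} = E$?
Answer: $-1641$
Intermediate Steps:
$m{\left(k \right)} = k$
$\left(1007 + m{\left(-38 \right)}\right) - 2610 = \left(1007 - 38\right) - 2610 = 969 - 2610 = -1641$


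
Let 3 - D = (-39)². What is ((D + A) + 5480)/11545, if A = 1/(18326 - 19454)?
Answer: 893827/2604552 ≈ 0.34318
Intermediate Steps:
A = -1/1128 (A = 1/(-1128) = -1/1128 ≈ -0.00088653)
D = -1518 (D = 3 - 1*(-39)² = 3 - 1*1521 = 3 - 1521 = -1518)
((D + A) + 5480)/11545 = ((-1518 - 1/1128) + 5480)/11545 = (-1712305/1128 + 5480)*(1/11545) = (4469135/1128)*(1/11545) = 893827/2604552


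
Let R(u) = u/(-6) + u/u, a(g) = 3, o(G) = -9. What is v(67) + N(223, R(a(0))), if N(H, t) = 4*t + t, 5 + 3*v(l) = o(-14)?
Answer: -13/6 ≈ -2.1667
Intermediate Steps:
v(l) = -14/3 (v(l) = -5/3 + (⅓)*(-9) = -5/3 - 3 = -14/3)
R(u) = 1 - u/6 (R(u) = u*(-⅙) + 1 = -u/6 + 1 = 1 - u/6)
N(H, t) = 5*t
v(67) + N(223, R(a(0))) = -14/3 + 5*(1 - ⅙*3) = -14/3 + 5*(1 - ½) = -14/3 + 5*(½) = -14/3 + 5/2 = -13/6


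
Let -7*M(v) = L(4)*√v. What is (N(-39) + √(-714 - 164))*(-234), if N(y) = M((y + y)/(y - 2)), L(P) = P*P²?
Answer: 14976*√3198/287 - 234*I*√878 ≈ 2950.9 - 6933.7*I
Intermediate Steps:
L(P) = P³
M(v) = -64*√v/7 (M(v) = -4³*√v/7 = -64*√v/7)
N(y) = -64*√2*√(y/(-2 + y))/7 (N(y) = -64*√((y + y)/(y - 2))/7 = -64*√(2*y/(-2 + y))/7 = -64*√2*√(y/(-2 + y))/7)
(N(-39) + √(-714 - 164))*(-234) = (-64*√2*√(-39/(-2 - 39))/7 + √(-714 - 164))*(-234) = (-64*√2*√(-39/(-41))/7 + √(-878))*(-234) = (-64*√2*√(-39*(-1/41))/7 + I*√878)*(-234) = (-64*√2*√(39/41)/7 + I*√878)*(-234) = (-64*√2*√1599/41/7 + I*√878)*(-234) = (-64*√3198/287 + I*√878)*(-234) = 14976*√3198/287 - 234*I*√878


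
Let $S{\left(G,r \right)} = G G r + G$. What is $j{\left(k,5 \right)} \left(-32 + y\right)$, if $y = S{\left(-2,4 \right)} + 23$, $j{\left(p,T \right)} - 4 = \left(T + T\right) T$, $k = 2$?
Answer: $270$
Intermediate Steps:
$S{\left(G,r \right)} = G + r G^{2}$ ($S{\left(G,r \right)} = G^{2} r + G = r G^{2} + G = G + r G^{2}$)
$j{\left(p,T \right)} = 4 + 2 T^{2}$ ($j{\left(p,T \right)} = 4 + \left(T + T\right) T = 4 + 2 T T = 4 + 2 T^{2}$)
$y = 37$ ($y = - 2 \left(1 - 8\right) + 23 = \left(-2\right) \left(-7\right) + 23 = 14 + 23 = 37$)
$j{\left(k,5 \right)} \left(-32 + y\right) = \left(4 + 2 \cdot 5^{2}\right) \left(-32 + 37\right) = \left(4 + 2 \cdot 25\right) 5 = \left(4 + 50\right) 5 = 54 \cdot 5 = 270$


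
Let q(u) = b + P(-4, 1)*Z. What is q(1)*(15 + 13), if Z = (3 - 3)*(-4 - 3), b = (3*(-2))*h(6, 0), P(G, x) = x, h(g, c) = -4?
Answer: 672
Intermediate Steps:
b = 24 (b = (3*(-2))*(-4) = -6*(-4) = 24)
Z = 0 (Z = 0*(-7) = 0)
q(u) = 24 (q(u) = 24 + 1*0 = 24 + 0 = 24)
q(1)*(15 + 13) = 24*(15 + 13) = 24*28 = 672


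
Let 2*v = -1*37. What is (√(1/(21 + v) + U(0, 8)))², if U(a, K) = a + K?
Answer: 42/5 ≈ 8.4000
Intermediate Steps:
U(a, K) = K + a
v = -37/2 (v = (-1*37)/2 = (½)*(-37) = -37/2 ≈ -18.500)
(√(1/(21 + v) + U(0, 8)))² = (√(1/(21 - 37/2) + (8 + 0)))² = (√(1/(5/2) + 8))² = (√(⅖ + 8))² = (√(42/5))² = (√210/5)² = 42/5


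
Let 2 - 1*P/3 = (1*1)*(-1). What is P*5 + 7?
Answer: 52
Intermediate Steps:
P = 9 (P = 6 - 3*1*1*(-1) = 6 - 3*(-1) = 6 + 3 = 9)
P*5 + 7 = 9*5 + 7 = 45 + 7 = 52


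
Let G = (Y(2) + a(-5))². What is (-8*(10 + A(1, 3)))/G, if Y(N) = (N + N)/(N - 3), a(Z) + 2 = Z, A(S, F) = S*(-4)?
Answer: -48/121 ≈ -0.39669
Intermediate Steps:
A(S, F) = -4*S
a(Z) = -2 + Z
Y(N) = 2*N/(-3 + N) (Y(N) = (2*N)/(-3 + N) = 2*N/(-3 + N))
G = 121 (G = (2*2/(-3 + 2) + (-2 - 5))² = (2*2/(-1) - 7)² = (2*2*(-1) - 7)² = (-4 - 7)² = (-11)² = 121)
(-8*(10 + A(1, 3)))/G = -8*(10 - 4*1)/121 = -8*(10 - 4)*(1/121) = -8*6*(1/121) = -48*1/121 = -48/121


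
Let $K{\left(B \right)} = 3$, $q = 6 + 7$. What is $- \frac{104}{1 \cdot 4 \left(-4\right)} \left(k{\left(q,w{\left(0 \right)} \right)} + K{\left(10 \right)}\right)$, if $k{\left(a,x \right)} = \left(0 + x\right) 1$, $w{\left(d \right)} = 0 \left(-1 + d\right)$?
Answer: $\frac{39}{2} \approx 19.5$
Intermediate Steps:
$q = 13$
$w{\left(d \right)} = 0$
$k{\left(a,x \right)} = x$ ($k{\left(a,x \right)} = x 1 = x$)
$- \frac{104}{1 \cdot 4 \left(-4\right)} \left(k{\left(q,w{\left(0 \right)} \right)} + K{\left(10 \right)}\right) = - \frac{104}{1 \cdot 4 \left(-4\right)} \left(0 + 3\right) = - \frac{104}{1 \left(-16\right)} 3 = - \frac{104}{-16} \cdot 3 = \left(-104\right) \left(- \frac{1}{16}\right) 3 = \frac{13}{2} \cdot 3 = \frac{39}{2}$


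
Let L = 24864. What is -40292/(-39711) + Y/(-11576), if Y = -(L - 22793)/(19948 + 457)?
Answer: 1359626608463/1340009572440 ≈ 1.0146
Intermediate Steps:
Y = -2071/20405 (Y = -(24864 - 22793)/(19948 + 457) = -2071/20405 ≈ -0.10149)
-40292/(-39711) + Y/(-11576) = -40292/(-39711) - 2071/20405/(-11576) = -40292*(-1/39711) - 2071/20405*(-1/11576) = 5756/5673 + 2071/236208280 = 1359626608463/1340009572440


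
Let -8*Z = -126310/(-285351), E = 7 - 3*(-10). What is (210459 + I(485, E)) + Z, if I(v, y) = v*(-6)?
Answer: 236897195641/1141404 ≈ 2.0755e+5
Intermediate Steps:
E = 37 (E = 7 + 30 = 37)
I(v, y) = -6*v
Z = -63155/1141404 (Z = -(-63155)/(4*(-285351)) = -(-63155)*(-1)/(4*285351) = -⅛*126310/285351 = -63155/1141404 ≈ -0.055331)
(210459 + I(485, E)) + Z = (210459 - 6*485) - 63155/1141404 = (210459 - 2910) - 63155/1141404 = 207549 - 63155/1141404 = 236897195641/1141404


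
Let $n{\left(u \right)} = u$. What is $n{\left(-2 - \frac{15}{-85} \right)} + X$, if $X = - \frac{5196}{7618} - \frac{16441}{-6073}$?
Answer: $\frac{79290188}{393244969} \approx 0.20163$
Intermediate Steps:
$X = \frac{46846115}{23132057}$ ($X = \left(-5196\right) \frac{1}{7618} - - \frac{16441}{6073} = - \frac{2598}{3809} + \frac{16441}{6073} = \frac{46846115}{23132057} \approx 2.0252$)
$n{\left(-2 - \frac{15}{-85} \right)} + X = \left(-2 - \frac{15}{-85}\right) + \frac{46846115}{23132057} = \left(-2 - 15 \left(- \frac{1}{85}\right)\right) + \frac{46846115}{23132057} = \left(-2 - - \frac{3}{17}\right) + \frac{46846115}{23132057} = \left(-2 + \frac{3}{17}\right) + \frac{46846115}{23132057} = - \frac{31}{17} + \frac{46846115}{23132057} = \frac{79290188}{393244969}$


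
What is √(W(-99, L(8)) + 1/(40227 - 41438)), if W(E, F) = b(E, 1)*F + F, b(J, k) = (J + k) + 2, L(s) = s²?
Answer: I*√8916448891/1211 ≈ 77.974*I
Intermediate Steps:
b(J, k) = 2 + J + k
W(E, F) = F + F*(3 + E) (W(E, F) = (2 + E + 1)*F + F = (3 + E)*F + F = F*(3 + E) + F = F + F*(3 + E))
√(W(-99, L(8)) + 1/(40227 - 41438)) = √(8²*(4 - 99) + 1/(40227 - 41438)) = √(64*(-95) + 1/(-1211)) = √(-6080 - 1/1211) = √(-7362881/1211) = I*√8916448891/1211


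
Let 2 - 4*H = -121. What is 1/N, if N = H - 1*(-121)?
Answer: 4/607 ≈ 0.0065898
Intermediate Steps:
H = 123/4 (H = 1/2 - 1/4*(-121) = 1/2 + 121/4 = 123/4 ≈ 30.750)
N = 607/4 (N = 123/4 - 1*(-121) = 123/4 + 121 = 607/4 ≈ 151.75)
1/N = 1/(607/4) = 4/607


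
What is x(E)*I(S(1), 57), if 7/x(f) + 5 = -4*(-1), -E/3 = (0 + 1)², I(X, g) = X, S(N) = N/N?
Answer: -7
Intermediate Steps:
S(N) = 1
E = -3 (E = -3*(0 + 1)² = -3*1² = -3*1 = -3)
x(f) = -7 (x(f) = 7/(-5 - 4*(-1)) = 7/(-5 + 4) = 7/(-1) = 7*(-1) = -7)
x(E)*I(S(1), 57) = -7*1 = -7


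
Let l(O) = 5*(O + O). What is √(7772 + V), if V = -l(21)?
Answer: √7562 ≈ 86.960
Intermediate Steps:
l(O) = 10*O (l(O) = 5*(2*O) = 10*O)
V = -210 (V = -10*21 = -1*210 = -210)
√(7772 + V) = √(7772 - 210) = √7562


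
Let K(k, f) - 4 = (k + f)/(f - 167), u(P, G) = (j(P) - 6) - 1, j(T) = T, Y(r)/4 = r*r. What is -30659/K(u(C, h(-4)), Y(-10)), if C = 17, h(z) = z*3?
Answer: -7143547/1342 ≈ -5323.1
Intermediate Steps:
Y(r) = 4*r**2 (Y(r) = 4*(r*r) = 4*r**2)
h(z) = 3*z
u(P, G) = -7 + P (u(P, G) = (P - 6) - 1 = (-6 + P) - 1 = -7 + P)
K(k, f) = 4 + (f + k)/(-167 + f) (K(k, f) = 4 + (k + f)/(f - 167) = 4 + (f + k)/(-167 + f))
-30659/K(u(C, h(-4)), Y(-10)) = -30659*(-167 + 4*(-10)**2)/(-668 + (-7 + 17) + 5*(4*(-10)**2)) = -30659*(-167 + 4*100)/(-668 + 10 + 5*(4*100)) = -30659*(-167 + 400)/(-668 + 10 + 5*400) = -30659*233/(-668 + 10 + 2000) = -30659/((1/233)*1342) = -30659/1342/233 = -30659*233/1342 = -7143547/1342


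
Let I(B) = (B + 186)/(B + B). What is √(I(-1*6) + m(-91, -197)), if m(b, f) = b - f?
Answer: √91 ≈ 9.5394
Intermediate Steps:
I(B) = (186 + B)/(2*B) (I(B) = (186 + B)/((2*B)) = (186 + B)*(1/(2*B)) = (186 + B)/(2*B))
√(I(-1*6) + m(-91, -197)) = √((186 - 1*6)/(2*((-1*6))) + (-91 - 1*(-197))) = √((½)*(186 - 6)/(-6) + (-91 + 197)) = √((½)*(-⅙)*180 + 106) = √(-15 + 106) = √91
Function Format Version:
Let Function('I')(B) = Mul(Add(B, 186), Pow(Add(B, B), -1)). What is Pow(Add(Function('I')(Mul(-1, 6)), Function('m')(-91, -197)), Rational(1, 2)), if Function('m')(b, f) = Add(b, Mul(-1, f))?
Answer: Pow(91, Rational(1, 2)) ≈ 9.5394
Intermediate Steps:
Function('I')(B) = Mul(Rational(1, 2), Pow(B, -1), Add(186, B)) (Function('I')(B) = Mul(Add(186, B), Pow(Mul(2, B), -1)) = Mul(Add(186, B), Mul(Rational(1, 2), Pow(B, -1))) = Mul(Rational(1, 2), Pow(B, -1), Add(186, B)))
Pow(Add(Function('I')(Mul(-1, 6)), Function('m')(-91, -197)), Rational(1, 2)) = Pow(Add(Mul(Rational(1, 2), Pow(Mul(-1, 6), -1), Add(186, Mul(-1, 6))), Add(-91, Mul(-1, -197))), Rational(1, 2)) = Pow(Add(Mul(Rational(1, 2), Pow(-6, -1), Add(186, -6)), Add(-91, 197)), Rational(1, 2)) = Pow(Add(Mul(Rational(1, 2), Rational(-1, 6), 180), 106), Rational(1, 2)) = Pow(Add(-15, 106), Rational(1, 2)) = Pow(91, Rational(1, 2))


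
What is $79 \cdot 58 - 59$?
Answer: $4523$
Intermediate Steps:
$79 \cdot 58 - 59 = 4582 - 59 = 4523$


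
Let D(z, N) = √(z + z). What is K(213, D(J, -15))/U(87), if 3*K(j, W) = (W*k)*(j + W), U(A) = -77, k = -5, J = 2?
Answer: 2150/231 ≈ 9.3074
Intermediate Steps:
D(z, N) = √2*√z (D(z, N) = √(2*z) = √2*√z)
K(j, W) = -5*W*(W + j)/3 (K(j, W) = ((W*(-5))*(j + W))/3 = ((-5*W)*(W + j))/3 = (-5*W*(W + j))/3 = -5*W*(W + j)/3)
K(213, D(J, -15))/U(87) = -5*√2*√2*(√2*√2 + 213)/3/(-77) = -5/3*2*(2 + 213)*(-1/77) = -5/3*2*215*(-1/77) = -2150/3*(-1/77) = 2150/231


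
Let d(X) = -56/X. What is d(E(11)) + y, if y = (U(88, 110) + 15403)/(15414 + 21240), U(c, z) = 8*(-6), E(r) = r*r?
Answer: -194669/4435134 ≈ -0.043893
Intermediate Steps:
E(r) = r²
U(c, z) = -48
y = 15355/36654 (y = (-48 + 15403)/(15414 + 21240) = 15355/36654 ≈ 0.41892)
d(E(11)) + y = -56/(11²) + 15355/36654 = -56/121 + 15355/36654 = -194669/4435134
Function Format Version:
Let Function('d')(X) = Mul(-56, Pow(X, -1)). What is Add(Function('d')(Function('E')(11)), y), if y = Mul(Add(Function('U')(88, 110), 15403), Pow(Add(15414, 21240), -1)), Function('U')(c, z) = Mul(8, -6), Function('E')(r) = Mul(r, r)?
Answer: Rational(-194669, 4435134) ≈ -0.043893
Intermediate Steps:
Function('E')(r) = Pow(r, 2)
Function('U')(c, z) = -48
y = Rational(15355, 36654) (y = Mul(Add(-48, 15403), Pow(Add(15414, 21240), -1)) = Mul(15355, Pow(36654, -1)) = Mul(15355, Rational(1, 36654)) = Rational(15355, 36654) ≈ 0.41892)
Add(Function('d')(Function('E')(11)), y) = Add(Mul(-56, Pow(Pow(11, 2), -1)), Rational(15355, 36654)) = Add(Mul(-56, Pow(121, -1)), Rational(15355, 36654)) = Add(Mul(-56, Rational(1, 121)), Rational(15355, 36654)) = Add(Rational(-56, 121), Rational(15355, 36654)) = Rational(-194669, 4435134)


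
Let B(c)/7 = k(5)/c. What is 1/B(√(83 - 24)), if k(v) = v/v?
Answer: √59/7 ≈ 1.0973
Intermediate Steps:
k(v) = 1
B(c) = 7/c (B(c) = 7*(1/c) = 7/c)
1/B(√(83 - 24)) = 1/(7/(√(83 - 24))) = 1/(7/(√59)) = 1/(7*(√59/59)) = 1/(7*√59/59) = √59/7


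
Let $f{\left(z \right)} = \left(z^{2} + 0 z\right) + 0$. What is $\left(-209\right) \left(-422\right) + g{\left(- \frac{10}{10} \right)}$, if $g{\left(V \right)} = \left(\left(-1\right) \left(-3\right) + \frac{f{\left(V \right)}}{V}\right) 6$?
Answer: $88210$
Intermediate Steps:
$f{\left(z \right)} = z^{2}$ ($f{\left(z \right)} = \left(z^{2} + 0\right) + 0 = z^{2} + 0 = z^{2}$)
$g{\left(V \right)} = 18 + 6 V$ ($g{\left(V \right)} = \left(\left(-1\right) \left(-3\right) + \frac{V^{2}}{V}\right) 6 = \left(3 + V\right) 6 = 18 + 6 V$)
$\left(-209\right) \left(-422\right) + g{\left(- \frac{10}{10} \right)} = \left(-209\right) \left(-422\right) + \left(18 + 6 \left(- \frac{10}{10}\right)\right) = 88198 + \left(18 + 6 \left(\left(-10\right) \frac{1}{10}\right)\right) = 88198 + \left(18 + 6 \left(-1\right)\right) = 88198 + \left(18 - 6\right) = 88198 + 12 = 88210$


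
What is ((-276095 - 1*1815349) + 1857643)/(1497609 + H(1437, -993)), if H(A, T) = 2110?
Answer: -233801/1499719 ≈ -0.15590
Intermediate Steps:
((-276095 - 1*1815349) + 1857643)/(1497609 + H(1437, -993)) = ((-276095 - 1*1815349) + 1857643)/(1497609 + 2110) = ((-276095 - 1815349) + 1857643)/1499719 = (-2091444 + 1857643)*(1/1499719) = -233801*1/1499719 = -233801/1499719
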